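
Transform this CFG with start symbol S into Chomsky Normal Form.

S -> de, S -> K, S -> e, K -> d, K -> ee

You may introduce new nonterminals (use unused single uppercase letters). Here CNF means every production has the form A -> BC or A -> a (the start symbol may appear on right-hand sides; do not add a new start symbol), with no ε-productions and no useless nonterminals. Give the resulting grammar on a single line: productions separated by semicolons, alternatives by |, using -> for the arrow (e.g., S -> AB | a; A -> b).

S -> d | e | AA | BA; A -> e; B -> d

No ε-productions.
After unit-elimination: S -> d | e | de | ee; K -> d | ee.
TERM: introduce B -> d, A -> e and substitute in every rule of length ≥2.
Drop unreachable/unproductive: K.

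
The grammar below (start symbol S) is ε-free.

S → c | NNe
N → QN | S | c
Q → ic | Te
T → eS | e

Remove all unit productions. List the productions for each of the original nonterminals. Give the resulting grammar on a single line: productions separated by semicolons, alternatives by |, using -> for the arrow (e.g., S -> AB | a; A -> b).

S -> c | NNe; N -> c | QN | NNe; Q -> Te | ic; T -> e | eS

Unit productions: N->S.
Unit pairs (A ⇒* B via units): (N,S).
S: inherits non-unit rules of {S} → NNe | c.
N: inherits non-unit rules of {N, S} → NNe | QN | c.
Q: inherits non-unit rules of {Q} → Te | ic.
T: inherits non-unit rules of {T} → e | eS.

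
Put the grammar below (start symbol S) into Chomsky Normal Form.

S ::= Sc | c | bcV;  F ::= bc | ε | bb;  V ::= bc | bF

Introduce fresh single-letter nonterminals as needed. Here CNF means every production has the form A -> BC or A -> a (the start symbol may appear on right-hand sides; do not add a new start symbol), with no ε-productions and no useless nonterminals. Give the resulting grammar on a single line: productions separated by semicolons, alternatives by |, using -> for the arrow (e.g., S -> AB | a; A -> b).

S -> c | AC | SB; A -> b; B -> c; C -> BV; F -> AA | AB; V -> b | AB | AF

Nullable: {F}; after ε-elimination: S -> c | Sc | bcV; F -> bb | bc; V -> b | bF | bc.
No unit productions to eliminate.
TERM: introduce A -> b, B -> c and substitute in every rule of length ≥2.
BIN: S -> ABV becomes S -> AC, C -> BV.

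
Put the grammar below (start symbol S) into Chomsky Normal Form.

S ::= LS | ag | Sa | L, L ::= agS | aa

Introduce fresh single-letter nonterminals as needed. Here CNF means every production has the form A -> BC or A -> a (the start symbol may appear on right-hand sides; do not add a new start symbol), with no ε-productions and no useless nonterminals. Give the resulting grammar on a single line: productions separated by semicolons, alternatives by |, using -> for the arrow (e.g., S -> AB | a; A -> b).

S -> AA | AB | AD | LS | SA; A -> a; B -> g; C -> BS; D -> BS; L -> AA | AC

No ε-productions.
After unit-elimination: S -> LS | Sa | aa | ag | agS; L -> aa | agS.
TERM: introduce A -> a, B -> g and substitute in every rule of length ≥2.
BIN: L -> ABS becomes L -> AC, C -> BS; S -> ABS becomes S -> AD, D -> BS.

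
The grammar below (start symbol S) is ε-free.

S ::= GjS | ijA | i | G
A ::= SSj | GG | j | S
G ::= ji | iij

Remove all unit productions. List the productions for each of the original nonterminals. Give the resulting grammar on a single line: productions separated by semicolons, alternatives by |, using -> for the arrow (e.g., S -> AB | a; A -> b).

S -> i | ji | GjS | iij | ijA; A -> i | j | GG | ji | GjS | SSj | iij | ijA; G -> ji | iij

Unit productions: A->S, S->G.
Unit pairs (A ⇒* B via units): (A,G), (A,S), (S,G).
S: inherits non-unit rules of {G, S} → GjS | i | iij | ijA | ji.
A: inherits non-unit rules of {A, G, S} → GG | GjS | SSj | i | iij | ijA | j | ji.
G: inherits non-unit rules of {G} → iij | ji.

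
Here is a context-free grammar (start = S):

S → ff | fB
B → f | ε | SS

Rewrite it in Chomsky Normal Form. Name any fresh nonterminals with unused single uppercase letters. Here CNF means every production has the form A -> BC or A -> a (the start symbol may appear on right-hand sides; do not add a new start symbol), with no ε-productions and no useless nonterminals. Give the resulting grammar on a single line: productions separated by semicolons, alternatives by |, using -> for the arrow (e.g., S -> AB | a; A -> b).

Nullable: {B}; after ε-elimination: S -> f | fB | ff; B -> f | SS.
No unit productions to eliminate.
TERM: introduce A -> f and substitute in every rule of length ≥2.

S -> f | AA | AB; A -> f; B -> f | SS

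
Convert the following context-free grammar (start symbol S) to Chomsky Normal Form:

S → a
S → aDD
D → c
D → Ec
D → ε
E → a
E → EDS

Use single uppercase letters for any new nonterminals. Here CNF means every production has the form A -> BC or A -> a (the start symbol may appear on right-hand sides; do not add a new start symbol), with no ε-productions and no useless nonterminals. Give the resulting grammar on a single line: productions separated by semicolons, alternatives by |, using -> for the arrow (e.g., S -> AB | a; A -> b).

Nullable: {D}; after ε-elimination: S -> a | aD | aDD; D -> c | Ec; E -> a | ES | EDS.
No unit productions to eliminate.
TERM: introduce B -> a, A -> c and substitute in every rule of length ≥2.
BIN: E -> EDS becomes E -> EC, C -> DS; S -> BDD becomes S -> BF, F -> DD.

S -> a | BD | BF; A -> c; B -> a; C -> DS; D -> c | EA; E -> a | EC | ES; F -> DD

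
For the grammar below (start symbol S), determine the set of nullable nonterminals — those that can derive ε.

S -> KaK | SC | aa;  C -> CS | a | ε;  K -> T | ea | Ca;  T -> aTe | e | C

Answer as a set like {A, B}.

Directly nullable (have an ε-rule): {C}.
T is nullable via T -> C (every symbol on the right is already known nullable).
K is nullable via K -> T (every symbol on the right is already known nullable).
Not nullable: S — each has a terminal in every rule's right-hand side or depends on a non-nullable symbol.

{C, K, T}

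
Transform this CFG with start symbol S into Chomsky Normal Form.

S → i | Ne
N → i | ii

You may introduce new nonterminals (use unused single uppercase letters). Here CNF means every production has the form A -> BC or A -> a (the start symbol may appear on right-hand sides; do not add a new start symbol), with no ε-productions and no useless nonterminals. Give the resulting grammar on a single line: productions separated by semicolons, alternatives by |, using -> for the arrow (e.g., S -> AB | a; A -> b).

No ε-productions.
No unit productions to eliminate.
TERM: introduce B -> e, A -> i and substitute in every rule of length ≥2.

S -> i | NB; A -> i; B -> e; N -> i | AA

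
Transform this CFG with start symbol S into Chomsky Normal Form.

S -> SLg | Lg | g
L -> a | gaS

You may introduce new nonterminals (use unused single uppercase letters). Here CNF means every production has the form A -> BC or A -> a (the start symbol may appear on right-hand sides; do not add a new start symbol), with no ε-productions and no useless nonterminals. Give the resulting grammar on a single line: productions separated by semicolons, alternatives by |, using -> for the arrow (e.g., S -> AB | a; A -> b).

S -> g | LA | SD; A -> g; B -> a; C -> BS; D -> LA; L -> a | AC

No ε-productions.
No unit productions to eliminate.
TERM: introduce B -> a, A -> g and substitute in every rule of length ≥2.
BIN: L -> ABS becomes L -> AC, C -> BS; S -> SLA becomes S -> SD, D -> LA.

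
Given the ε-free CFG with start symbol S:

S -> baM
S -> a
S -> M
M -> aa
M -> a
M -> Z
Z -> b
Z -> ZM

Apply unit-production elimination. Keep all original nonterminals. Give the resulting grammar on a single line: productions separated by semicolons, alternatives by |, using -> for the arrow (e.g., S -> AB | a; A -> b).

S -> a | b | ZM | aa | baM; M -> a | b | ZM | aa; Z -> b | ZM

Unit productions: M->Z, S->M.
Unit pairs (A ⇒* B via units): (M,Z), (S,M), (S,Z).
S: inherits non-unit rules of {M, S, Z} → ZM | a | aa | b | baM.
M: inherits non-unit rules of {M, Z} → ZM | a | aa | b.
Z: inherits non-unit rules of {Z} → ZM | b.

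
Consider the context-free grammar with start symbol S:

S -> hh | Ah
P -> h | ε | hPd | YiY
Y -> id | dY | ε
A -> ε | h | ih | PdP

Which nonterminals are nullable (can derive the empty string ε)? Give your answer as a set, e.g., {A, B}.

{A, P, Y}

Directly nullable (have an ε-rule): {A, P, Y}.
Not nullable: S — each has a terminal in every rule's right-hand side or depends on a non-nullable symbol.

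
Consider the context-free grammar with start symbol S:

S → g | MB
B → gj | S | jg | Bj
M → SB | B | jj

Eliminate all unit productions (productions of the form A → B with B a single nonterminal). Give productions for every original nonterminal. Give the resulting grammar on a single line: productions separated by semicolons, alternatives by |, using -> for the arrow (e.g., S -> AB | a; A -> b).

S -> g | MB; B -> g | Bj | MB | gj | jg; M -> g | Bj | MB | SB | gj | jg | jj

Unit productions: B->S, M->B.
Unit pairs (A ⇒* B via units): (B,S), (M,B), (M,S).
S: inherits non-unit rules of {S} → MB | g.
B: inherits non-unit rules of {B, S} → Bj | MB | g | gj | jg.
M: inherits non-unit rules of {B, M, S} → Bj | MB | SB | g | gj | jg | jj.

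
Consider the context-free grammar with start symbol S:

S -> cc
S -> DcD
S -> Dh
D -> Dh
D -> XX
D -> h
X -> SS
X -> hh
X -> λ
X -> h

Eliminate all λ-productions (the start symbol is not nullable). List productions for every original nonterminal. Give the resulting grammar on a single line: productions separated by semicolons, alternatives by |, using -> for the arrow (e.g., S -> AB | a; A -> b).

Nullable set: {D, X}.
S -> DcD: D, D nullable, giving Dc | DcD | c | cD.
S -> Dh: D nullable, giving Dh | h.
D -> Dh: D nullable, giving Dh | h.
D -> XX: X, X nullable, giving X | XX.
Drop X -> λ.
Unchanged (no nullable symbols): S -> cc; D -> h; X -> SS; X -> h; X -> hh.

S -> c | h | Dc | Dh | cD | cc | DcD; D -> X | h | Dh | XX; X -> h | SS | hh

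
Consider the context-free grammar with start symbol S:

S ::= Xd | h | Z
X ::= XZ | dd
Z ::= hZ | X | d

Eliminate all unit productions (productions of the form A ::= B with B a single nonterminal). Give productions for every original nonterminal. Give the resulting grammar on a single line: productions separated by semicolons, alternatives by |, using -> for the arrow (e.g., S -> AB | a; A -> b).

Unit productions: S->Z, Z->X.
Unit pairs (A ⇒* B via units): (S,X), (S,Z), (Z,X).
S: inherits non-unit rules of {S, X, Z} → XZ | Xd | d | dd | h | hZ.
X: inherits non-unit rules of {X} → XZ | dd.
Z: inherits non-unit rules of {X, Z} → XZ | d | dd | hZ.

S -> d | h | XZ | Xd | dd | hZ; X -> XZ | dd; Z -> d | XZ | dd | hZ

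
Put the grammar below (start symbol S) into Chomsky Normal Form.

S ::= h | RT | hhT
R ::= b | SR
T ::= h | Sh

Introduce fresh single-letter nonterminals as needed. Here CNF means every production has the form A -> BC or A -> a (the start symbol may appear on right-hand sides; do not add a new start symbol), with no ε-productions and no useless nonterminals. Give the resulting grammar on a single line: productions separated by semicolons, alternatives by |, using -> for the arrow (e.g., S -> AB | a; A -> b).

S -> h | AB | RT; A -> h; B -> AT; R -> b | SR; T -> h | SA

No ε-productions.
No unit productions to eliminate.
TERM: introduce A -> h and substitute in every rule of length ≥2.
BIN: S -> AAT becomes S -> AB, B -> AT.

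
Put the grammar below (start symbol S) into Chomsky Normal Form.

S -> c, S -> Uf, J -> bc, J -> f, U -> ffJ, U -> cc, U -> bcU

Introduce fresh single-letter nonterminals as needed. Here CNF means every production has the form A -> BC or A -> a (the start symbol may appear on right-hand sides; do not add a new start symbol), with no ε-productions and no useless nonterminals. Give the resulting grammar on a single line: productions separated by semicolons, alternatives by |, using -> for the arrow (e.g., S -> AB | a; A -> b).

S -> c | UC; A -> b; B -> c; C -> f; D -> BU; E -> CJ; J -> f | AB; U -> AD | BB | CE

No ε-productions.
No unit productions to eliminate.
TERM: introduce A -> b, B -> c, C -> f and substitute in every rule of length ≥2.
BIN: U -> ABU becomes U -> AD, D -> BU; U -> CCJ becomes U -> CE, E -> CJ.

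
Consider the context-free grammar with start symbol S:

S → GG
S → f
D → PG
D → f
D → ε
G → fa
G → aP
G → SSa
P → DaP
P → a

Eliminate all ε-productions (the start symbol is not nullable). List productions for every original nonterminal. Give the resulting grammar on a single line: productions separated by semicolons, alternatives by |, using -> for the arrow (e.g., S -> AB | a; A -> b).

S -> f | GG; D -> f | PG; G -> aP | fa | SSa; P -> a | aP | DaP

Nullable set: {D}.
Drop D -> ε.
P -> DaP: D nullable, giving DaP | aP.
Unchanged (no nullable symbols): S -> GG; S -> f; D -> PG; D -> f; G -> SSa; G -> aP; G -> fa; P -> a.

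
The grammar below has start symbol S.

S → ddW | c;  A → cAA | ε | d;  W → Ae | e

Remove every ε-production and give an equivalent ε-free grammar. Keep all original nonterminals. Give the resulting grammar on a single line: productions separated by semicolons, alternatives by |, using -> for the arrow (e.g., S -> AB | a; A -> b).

Nullable set: {A}.
Drop A -> ε.
A -> cAA: A, A nullable, giving c | cA | cAA.
W -> Ae: A nullable, giving Ae | e.
Unchanged (no nullable symbols): S -> c; S -> ddW; A -> d; W -> e.

S -> c | ddW; A -> c | d | cA | cAA; W -> e | Ae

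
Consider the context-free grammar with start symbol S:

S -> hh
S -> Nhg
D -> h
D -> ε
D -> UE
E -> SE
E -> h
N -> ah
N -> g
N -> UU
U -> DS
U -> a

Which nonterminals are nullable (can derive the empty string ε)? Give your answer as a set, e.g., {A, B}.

{D}

Directly nullable (have an ε-rule): {D}.
Not nullable: E, N, S, U — each has a terminal in every rule's right-hand side or depends on a non-nullable symbol.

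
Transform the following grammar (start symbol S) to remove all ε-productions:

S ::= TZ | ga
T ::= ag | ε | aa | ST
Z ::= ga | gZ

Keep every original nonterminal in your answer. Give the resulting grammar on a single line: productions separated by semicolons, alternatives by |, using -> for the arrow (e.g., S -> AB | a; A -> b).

Nullable set: {T}.
S -> TZ: T nullable, giving TZ | Z.
Drop T -> ε.
T -> ST: T nullable, giving S | ST.
Unchanged (no nullable symbols): S -> ga; T -> aa; T -> ag; Z -> gZ; Z -> ga.

S -> Z | TZ | ga; T -> S | ST | aa | ag; Z -> gZ | ga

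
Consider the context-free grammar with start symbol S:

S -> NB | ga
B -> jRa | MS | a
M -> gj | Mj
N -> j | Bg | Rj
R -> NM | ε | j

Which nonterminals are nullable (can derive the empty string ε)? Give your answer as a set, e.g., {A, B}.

{R}

Directly nullable (have an ε-rule): {R}.
Not nullable: B, M, N, S — each has a terminal in every rule's right-hand side or depends on a non-nullable symbol.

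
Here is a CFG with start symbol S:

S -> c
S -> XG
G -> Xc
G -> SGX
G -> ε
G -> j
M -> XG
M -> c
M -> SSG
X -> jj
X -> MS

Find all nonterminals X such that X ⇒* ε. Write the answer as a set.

{G}

Directly nullable (have an ε-rule): {G}.
Not nullable: M, S, X — each has a terminal in every rule's right-hand side or depends on a non-nullable symbol.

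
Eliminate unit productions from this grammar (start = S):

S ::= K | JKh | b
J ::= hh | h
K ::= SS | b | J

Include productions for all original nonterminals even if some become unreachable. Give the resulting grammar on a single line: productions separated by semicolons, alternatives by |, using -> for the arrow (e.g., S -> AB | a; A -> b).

S -> b | h | SS | hh | JKh; J -> h | hh; K -> b | h | SS | hh

Unit productions: K->J, S->K.
Unit pairs (A ⇒* B via units): (K,J), (S,J), (S,K).
S: inherits non-unit rules of {J, K, S} → JKh | SS | b | h | hh.
J: inherits non-unit rules of {J} → h | hh.
K: inherits non-unit rules of {J, K} → SS | b | h | hh.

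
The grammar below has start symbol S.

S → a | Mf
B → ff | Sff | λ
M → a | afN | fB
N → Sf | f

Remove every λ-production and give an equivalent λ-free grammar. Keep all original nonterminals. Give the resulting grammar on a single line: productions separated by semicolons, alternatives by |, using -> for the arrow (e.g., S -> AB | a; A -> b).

Nullable set: {B}.
Drop B -> λ.
M -> fB: B nullable, giving f | fB.
Unchanged (no nullable symbols): S -> Mf; S -> a; B -> Sff; B -> ff; M -> a; M -> afN; N -> Sf; N -> f.

S -> a | Mf; B -> ff | Sff; M -> a | f | fB | afN; N -> f | Sf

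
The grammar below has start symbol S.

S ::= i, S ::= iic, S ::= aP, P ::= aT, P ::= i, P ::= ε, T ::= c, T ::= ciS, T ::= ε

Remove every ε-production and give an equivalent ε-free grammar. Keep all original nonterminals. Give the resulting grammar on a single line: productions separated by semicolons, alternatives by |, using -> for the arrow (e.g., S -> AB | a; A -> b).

Nullable set: {P, T}.
S -> aP: P nullable, giving a | aP.
Drop P -> ε.
P -> aT: T nullable, giving a | aT.
Drop T -> ε.
Unchanged (no nullable symbols): S -> i; S -> iic; P -> i; T -> c; T -> ciS.

S -> a | i | aP | iic; P -> a | i | aT; T -> c | ciS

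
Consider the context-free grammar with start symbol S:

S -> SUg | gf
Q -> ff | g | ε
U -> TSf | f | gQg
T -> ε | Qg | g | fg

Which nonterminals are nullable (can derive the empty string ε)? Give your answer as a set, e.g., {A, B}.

{Q, T}

Directly nullable (have an ε-rule): {Q, T}.
Not nullable: S, U — each has a terminal in every rule's right-hand side or depends on a non-nullable symbol.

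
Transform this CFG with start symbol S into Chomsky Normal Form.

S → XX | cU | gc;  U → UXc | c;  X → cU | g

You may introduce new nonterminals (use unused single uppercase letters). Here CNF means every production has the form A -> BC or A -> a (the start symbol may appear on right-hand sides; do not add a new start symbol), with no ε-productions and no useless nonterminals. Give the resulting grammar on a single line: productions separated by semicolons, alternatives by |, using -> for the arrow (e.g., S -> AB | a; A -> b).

No ε-productions.
No unit productions to eliminate.
TERM: introduce A -> c, B -> g and substitute in every rule of length ≥2.
BIN: U -> UXA becomes U -> UC, C -> XA.

S -> AU | BA | XX; A -> c; B -> g; C -> XA; U -> c | UC; X -> g | AU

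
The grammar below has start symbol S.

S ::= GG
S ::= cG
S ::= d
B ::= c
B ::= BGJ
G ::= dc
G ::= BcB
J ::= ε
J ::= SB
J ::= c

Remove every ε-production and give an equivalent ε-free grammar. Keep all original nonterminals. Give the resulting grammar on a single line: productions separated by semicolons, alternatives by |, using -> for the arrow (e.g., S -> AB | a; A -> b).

S -> d | GG | cG; B -> c | BG | BGJ; G -> dc | BcB; J -> c | SB

Nullable set: {J}.
B -> BGJ: J nullable, giving BG | BGJ.
Drop J -> ε.
Unchanged (no nullable symbols): S -> GG; S -> cG; S -> d; B -> c; G -> BcB; G -> dc; J -> SB; J -> c.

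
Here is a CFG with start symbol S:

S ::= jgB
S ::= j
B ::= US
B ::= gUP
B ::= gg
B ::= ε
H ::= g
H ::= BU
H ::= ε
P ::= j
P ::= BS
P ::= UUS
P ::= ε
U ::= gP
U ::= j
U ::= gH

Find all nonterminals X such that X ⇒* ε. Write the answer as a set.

{B, H, P}

Directly nullable (have an ε-rule): {B, H, P}.
Not nullable: S, U — each has a terminal in every rule's right-hand side or depends on a non-nullable symbol.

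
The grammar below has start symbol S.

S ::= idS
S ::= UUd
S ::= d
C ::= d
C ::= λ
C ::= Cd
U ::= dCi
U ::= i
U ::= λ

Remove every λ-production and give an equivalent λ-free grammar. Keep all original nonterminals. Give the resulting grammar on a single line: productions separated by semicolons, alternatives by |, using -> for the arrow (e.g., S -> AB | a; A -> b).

S -> d | Ud | UUd | idS; C -> d | Cd; U -> i | di | dCi

Nullable set: {C, U}.
S -> UUd: U, U nullable, giving UUd | Ud | d.
Drop C -> λ.
C -> Cd: C nullable, giving Cd | d.
Drop U -> λ.
U -> dCi: C nullable, giving dCi | di.
Unchanged (no nullable symbols): S -> d; S -> idS; C -> d; U -> i.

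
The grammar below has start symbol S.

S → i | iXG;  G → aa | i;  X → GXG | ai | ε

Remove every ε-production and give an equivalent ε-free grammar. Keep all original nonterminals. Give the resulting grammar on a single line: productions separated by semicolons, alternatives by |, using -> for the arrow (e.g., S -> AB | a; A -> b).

Nullable set: {X}.
S -> iXG: X nullable, giving iG | iXG.
Drop X -> ε.
X -> GXG: X nullable, giving GG | GXG.
Unchanged (no nullable symbols): S -> i; G -> aa; G -> i; X -> ai.

S -> i | iG | iXG; G -> i | aa; X -> GG | ai | GXG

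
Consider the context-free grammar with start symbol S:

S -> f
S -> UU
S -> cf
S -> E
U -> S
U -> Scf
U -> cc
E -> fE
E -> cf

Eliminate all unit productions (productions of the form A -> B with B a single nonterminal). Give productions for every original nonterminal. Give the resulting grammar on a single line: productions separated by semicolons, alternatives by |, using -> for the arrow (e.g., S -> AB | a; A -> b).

S -> f | UU | cf | fE; E -> cf | fE; U -> f | UU | cc | cf | fE | Scf

Unit productions: S->E, U->S.
Unit pairs (A ⇒* B via units): (S,E), (U,E), (U,S).
S: inherits non-unit rules of {E, S} → UU | cf | f | fE.
E: inherits non-unit rules of {E} → cf | fE.
U: inherits non-unit rules of {E, S, U} → Scf | UU | cc | cf | f | fE.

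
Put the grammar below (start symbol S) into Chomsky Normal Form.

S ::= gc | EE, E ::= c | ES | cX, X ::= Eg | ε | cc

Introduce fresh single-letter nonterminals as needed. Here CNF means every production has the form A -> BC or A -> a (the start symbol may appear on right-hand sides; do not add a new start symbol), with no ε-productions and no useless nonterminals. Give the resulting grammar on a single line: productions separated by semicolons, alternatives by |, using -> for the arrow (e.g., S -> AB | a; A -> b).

S -> BA | EE; A -> c; B -> g; E -> c | AX | ES; X -> AA | EB

Nullable: {X}; after ε-elimination: S -> EE | gc; E -> c | ES | cX; X -> Eg | cc.
No unit productions to eliminate.
TERM: introduce A -> c, B -> g and substitute in every rule of length ≥2.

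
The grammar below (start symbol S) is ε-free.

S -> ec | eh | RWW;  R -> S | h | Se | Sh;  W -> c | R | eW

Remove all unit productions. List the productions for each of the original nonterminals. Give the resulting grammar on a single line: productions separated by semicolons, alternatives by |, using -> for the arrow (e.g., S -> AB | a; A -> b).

Unit productions: R->S, W->R.
Unit pairs (A ⇒* B via units): (R,S), (W,R), (W,S).
S: inherits non-unit rules of {S} → RWW | ec | eh.
R: inherits non-unit rules of {R, S} → RWW | Se | Sh | ec | eh | h.
W: inherits non-unit rules of {R, S, W} → RWW | Se | Sh | c | eW | ec | eh | h.

S -> ec | eh | RWW; R -> h | Se | Sh | ec | eh | RWW; W -> c | h | Se | Sh | eW | ec | eh | RWW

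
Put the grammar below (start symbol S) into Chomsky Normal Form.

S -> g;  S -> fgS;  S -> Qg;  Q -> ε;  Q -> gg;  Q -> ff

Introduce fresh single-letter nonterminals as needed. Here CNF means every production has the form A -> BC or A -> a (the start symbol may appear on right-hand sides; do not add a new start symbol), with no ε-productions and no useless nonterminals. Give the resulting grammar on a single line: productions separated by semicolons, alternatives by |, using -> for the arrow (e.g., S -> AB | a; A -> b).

S -> g | AC | QB; A -> f; B -> g; C -> BS; Q -> AA | BB

Nullable: {Q}; after ε-elimination: S -> g | Qg | fgS; Q -> ff | gg.
No unit productions to eliminate.
TERM: introduce A -> f, B -> g and substitute in every rule of length ≥2.
BIN: S -> ABS becomes S -> AC, C -> BS.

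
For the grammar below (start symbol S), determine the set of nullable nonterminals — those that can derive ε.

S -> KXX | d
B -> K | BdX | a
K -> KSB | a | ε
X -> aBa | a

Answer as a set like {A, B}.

{B, K}

Directly nullable (have an ε-rule): {K}.
B is nullable via B -> K (every symbol on the right is already known nullable).
Not nullable: S, X — each has a terminal in every rule's right-hand side or depends on a non-nullable symbol.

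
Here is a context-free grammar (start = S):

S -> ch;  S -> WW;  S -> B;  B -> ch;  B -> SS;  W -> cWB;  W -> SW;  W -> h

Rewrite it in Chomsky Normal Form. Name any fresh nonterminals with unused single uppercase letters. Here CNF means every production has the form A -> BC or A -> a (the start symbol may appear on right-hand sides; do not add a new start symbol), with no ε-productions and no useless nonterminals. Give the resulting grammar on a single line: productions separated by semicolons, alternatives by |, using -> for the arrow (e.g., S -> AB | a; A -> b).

S -> AC | SS | WW; A -> c; B -> AC | SS; C -> h; D -> WB; W -> h | AD | SW

No ε-productions.
After unit-elimination: S -> SS | WW | ch; B -> SS | ch; W -> h | SW | cWB.
TERM: introduce A -> c, C -> h and substitute in every rule of length ≥2.
BIN: W -> AWB becomes W -> AD, D -> WB.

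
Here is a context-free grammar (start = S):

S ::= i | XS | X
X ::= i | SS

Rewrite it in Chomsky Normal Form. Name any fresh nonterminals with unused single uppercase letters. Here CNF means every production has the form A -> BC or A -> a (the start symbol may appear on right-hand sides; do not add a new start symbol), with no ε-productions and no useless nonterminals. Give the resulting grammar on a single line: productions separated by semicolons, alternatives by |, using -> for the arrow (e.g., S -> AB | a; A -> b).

No ε-productions.
After unit-elimination: S -> i | SS | XS; X -> i | SS.

S -> i | SS | XS; X -> i | SS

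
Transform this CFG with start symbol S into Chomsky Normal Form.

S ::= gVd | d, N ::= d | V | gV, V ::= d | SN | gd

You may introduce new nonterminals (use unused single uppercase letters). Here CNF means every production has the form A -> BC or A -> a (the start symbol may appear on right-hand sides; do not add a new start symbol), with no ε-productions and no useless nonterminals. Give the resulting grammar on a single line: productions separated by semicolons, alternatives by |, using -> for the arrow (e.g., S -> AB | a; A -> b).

S -> d | AC; A -> g; B -> d; C -> VB; N -> d | AB | AV | SN; V -> d | AB | SN

No ε-productions.
After unit-elimination: S -> d | gVd; N -> d | SN | gV | gd; V -> d | SN | gd.
TERM: introduce B -> d, A -> g and substitute in every rule of length ≥2.
BIN: S -> AVB becomes S -> AC, C -> VB.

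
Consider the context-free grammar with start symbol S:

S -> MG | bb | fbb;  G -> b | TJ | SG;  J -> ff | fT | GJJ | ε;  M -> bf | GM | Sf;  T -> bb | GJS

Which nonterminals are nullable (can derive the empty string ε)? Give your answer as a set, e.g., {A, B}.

{J}

Directly nullable (have an ε-rule): {J}.
Not nullable: G, M, S, T — each has a terminal in every rule's right-hand side or depends on a non-nullable symbol.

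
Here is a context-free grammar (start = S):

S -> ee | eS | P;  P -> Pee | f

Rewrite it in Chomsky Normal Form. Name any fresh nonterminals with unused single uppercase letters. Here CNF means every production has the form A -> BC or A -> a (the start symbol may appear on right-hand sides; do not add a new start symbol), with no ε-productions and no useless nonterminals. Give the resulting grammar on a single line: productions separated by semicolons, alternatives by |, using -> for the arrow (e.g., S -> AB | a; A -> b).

S -> f | AA | AS | PC; A -> e; B -> AA; C -> AA; P -> f | PB

No ε-productions.
After unit-elimination: S -> f | eS | ee | Pee; P -> f | Pee.
TERM: introduce A -> e and substitute in every rule of length ≥2.
BIN: P -> PAA becomes P -> PB, B -> AA; S -> PAA becomes S -> PC, C -> AA.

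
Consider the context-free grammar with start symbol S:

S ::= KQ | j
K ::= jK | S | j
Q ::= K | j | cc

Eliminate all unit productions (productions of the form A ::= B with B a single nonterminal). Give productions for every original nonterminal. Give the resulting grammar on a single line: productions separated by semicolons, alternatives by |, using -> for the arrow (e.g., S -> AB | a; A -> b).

S -> j | KQ; K -> j | KQ | jK; Q -> j | KQ | cc | jK

Unit productions: K->S, Q->K.
Unit pairs (A ⇒* B via units): (K,S), (Q,K), (Q,S).
S: inherits non-unit rules of {S} → KQ | j.
K: inherits non-unit rules of {K, S} → KQ | j | jK.
Q: inherits non-unit rules of {K, Q, S} → KQ | cc | j | jK.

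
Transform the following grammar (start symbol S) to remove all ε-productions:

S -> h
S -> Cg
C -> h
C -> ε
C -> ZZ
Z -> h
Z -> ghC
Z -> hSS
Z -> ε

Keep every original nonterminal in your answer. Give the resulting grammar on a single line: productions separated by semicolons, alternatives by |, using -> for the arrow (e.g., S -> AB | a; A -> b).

Nullable set: {C, Z}.
S -> Cg: C nullable, giving Cg | g.
Drop C -> ε.
C -> ZZ: Z, Z nullable, giving Z | ZZ.
Drop Z -> ε.
Z -> ghC: C nullable, giving gh | ghC.
Unchanged (no nullable symbols): S -> h; C -> h; Z -> h; Z -> hSS.

S -> g | h | Cg; C -> Z | h | ZZ; Z -> h | gh | ghC | hSS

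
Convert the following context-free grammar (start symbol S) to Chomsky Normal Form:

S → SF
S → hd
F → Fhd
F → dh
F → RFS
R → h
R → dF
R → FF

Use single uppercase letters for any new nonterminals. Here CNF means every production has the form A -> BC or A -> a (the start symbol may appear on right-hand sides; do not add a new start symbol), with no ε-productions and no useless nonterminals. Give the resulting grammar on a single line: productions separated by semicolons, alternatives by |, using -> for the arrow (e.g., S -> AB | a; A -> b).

No ε-productions.
No unit productions to eliminate.
TERM: introduce B -> d, A -> h and substitute in every rule of length ≥2.
BIN: F -> FAB becomes F -> FC, C -> AB; F -> RFS becomes F -> RD, D -> FS.

S -> AB | SF; A -> h; B -> d; C -> AB; D -> FS; F -> BA | FC | RD; R -> h | BF | FF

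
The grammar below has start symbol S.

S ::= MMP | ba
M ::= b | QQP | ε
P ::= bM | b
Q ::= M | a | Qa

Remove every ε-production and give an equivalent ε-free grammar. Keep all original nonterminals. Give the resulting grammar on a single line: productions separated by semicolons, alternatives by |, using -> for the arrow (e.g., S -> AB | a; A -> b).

Nullable set: {M, Q}.
S -> MMP: M, M nullable, giving MMP | MP | P.
Drop M -> ε.
M -> QQP: Q, Q nullable, giving P | QP | QQP.
P -> bM: M nullable, giving b | bM.
Q -> M: M nullable, giving M.
Q -> Qa: Q nullable, giving Qa | a.
Unchanged (no nullable symbols): S -> ba; M -> b; P -> b; Q -> a.

S -> P | MP | ba | MMP; M -> P | b | QP | QQP; P -> b | bM; Q -> M | a | Qa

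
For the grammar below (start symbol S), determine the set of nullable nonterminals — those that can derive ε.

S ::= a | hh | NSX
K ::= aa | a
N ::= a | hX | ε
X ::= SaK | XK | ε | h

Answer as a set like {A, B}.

{N, X}

Directly nullable (have an ε-rule): {N, X}.
Not nullable: K, S — each has a terminal in every rule's right-hand side or depends on a non-nullable symbol.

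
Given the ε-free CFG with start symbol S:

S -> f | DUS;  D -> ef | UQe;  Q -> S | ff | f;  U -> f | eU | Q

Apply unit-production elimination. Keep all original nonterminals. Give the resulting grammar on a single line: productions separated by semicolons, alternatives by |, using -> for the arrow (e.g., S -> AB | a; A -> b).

Unit productions: Q->S, U->Q.
Unit pairs (A ⇒* B via units): (Q,S), (U,Q), (U,S).
S: inherits non-unit rules of {S} → DUS | f.
D: inherits non-unit rules of {D} → UQe | ef.
Q: inherits non-unit rules of {Q, S} → DUS | f | ff.
U: inherits non-unit rules of {Q, S, U} → DUS | eU | f | ff.

S -> f | DUS; D -> ef | UQe; Q -> f | ff | DUS; U -> f | eU | ff | DUS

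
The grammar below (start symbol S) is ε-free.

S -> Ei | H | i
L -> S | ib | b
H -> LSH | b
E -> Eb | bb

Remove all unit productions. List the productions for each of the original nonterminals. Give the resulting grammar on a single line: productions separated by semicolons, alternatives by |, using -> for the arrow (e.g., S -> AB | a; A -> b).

S -> b | i | Ei | LSH; E -> Eb | bb; H -> b | LSH; L -> b | i | Ei | ib | LSH

Unit productions: L->S, S->H.
Unit pairs (A ⇒* B via units): (L,H), (L,S), (S,H).
S: inherits non-unit rules of {H, S} → Ei | LSH | b | i.
E: inherits non-unit rules of {E} → Eb | bb.
H: inherits non-unit rules of {H} → LSH | b.
L: inherits non-unit rules of {H, L, S} → Ei | LSH | b | i | ib.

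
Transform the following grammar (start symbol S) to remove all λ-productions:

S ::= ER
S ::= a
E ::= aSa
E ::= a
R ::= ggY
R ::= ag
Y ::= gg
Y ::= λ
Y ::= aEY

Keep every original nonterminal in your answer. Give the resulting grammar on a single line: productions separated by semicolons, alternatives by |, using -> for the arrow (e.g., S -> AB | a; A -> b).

Nullable set: {Y}.
R -> ggY: Y nullable, giving gg | ggY.
Drop Y -> λ.
Y -> aEY: Y nullable, giving aE | aEY.
Unchanged (no nullable symbols): S -> ER; S -> a; E -> a; E -> aSa; R -> ag; Y -> gg.

S -> a | ER; E -> a | aSa; R -> ag | gg | ggY; Y -> aE | gg | aEY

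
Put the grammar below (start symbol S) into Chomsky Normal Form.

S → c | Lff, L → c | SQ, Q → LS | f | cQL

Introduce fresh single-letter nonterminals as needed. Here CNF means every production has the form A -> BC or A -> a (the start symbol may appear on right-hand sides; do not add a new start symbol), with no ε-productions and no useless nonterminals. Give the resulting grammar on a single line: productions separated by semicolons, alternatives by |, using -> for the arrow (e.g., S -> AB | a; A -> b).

No ε-productions.
No unit productions to eliminate.
TERM: introduce A -> c, B -> f and substitute in every rule of length ≥2.
BIN: Q -> AQL becomes Q -> AC, C -> QL; S -> LBB becomes S -> LD, D -> BB.

S -> c | LD; A -> c; B -> f; C -> QL; D -> BB; L -> c | SQ; Q -> f | AC | LS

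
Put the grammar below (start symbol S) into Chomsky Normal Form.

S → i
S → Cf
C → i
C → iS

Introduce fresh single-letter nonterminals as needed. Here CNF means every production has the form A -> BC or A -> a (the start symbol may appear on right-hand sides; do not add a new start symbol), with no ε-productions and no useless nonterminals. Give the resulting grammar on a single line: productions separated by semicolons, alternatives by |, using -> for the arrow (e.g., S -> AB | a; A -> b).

S -> i | CB; A -> i; B -> f; C -> i | AS

No ε-productions.
No unit productions to eliminate.
TERM: introduce B -> f, A -> i and substitute in every rule of length ≥2.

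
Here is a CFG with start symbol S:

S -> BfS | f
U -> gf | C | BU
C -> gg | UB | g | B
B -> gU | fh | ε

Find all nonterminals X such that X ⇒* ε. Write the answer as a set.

Directly nullable (have an ε-rule): {B}.
C is nullable via C -> B (every symbol on the right is already known nullable).
U is nullable via U -> C (every symbol on the right is already known nullable).
Not nullable: S — each has a terminal in every rule's right-hand side or depends on a non-nullable symbol.

{B, C, U}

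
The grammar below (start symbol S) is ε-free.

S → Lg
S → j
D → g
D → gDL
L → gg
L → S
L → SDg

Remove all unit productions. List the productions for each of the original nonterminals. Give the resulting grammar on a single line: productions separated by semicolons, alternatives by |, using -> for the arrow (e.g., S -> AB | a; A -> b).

S -> j | Lg; D -> g | gDL; L -> j | Lg | gg | SDg

Unit productions: L->S.
Unit pairs (A ⇒* B via units): (L,S).
S: inherits non-unit rules of {S} → Lg | j.
D: inherits non-unit rules of {D} → g | gDL.
L: inherits non-unit rules of {L, S} → Lg | SDg | gg | j.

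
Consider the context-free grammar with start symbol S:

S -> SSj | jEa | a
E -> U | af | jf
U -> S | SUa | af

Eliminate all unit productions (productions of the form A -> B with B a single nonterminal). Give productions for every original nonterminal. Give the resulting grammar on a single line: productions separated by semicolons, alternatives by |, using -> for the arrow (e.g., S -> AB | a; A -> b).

Unit productions: E->U, U->S.
Unit pairs (A ⇒* B via units): (E,S), (E,U), (U,S).
S: inherits non-unit rules of {S} → SSj | a | jEa.
E: inherits non-unit rules of {E, S, U} → SSj | SUa | a | af | jEa | jf.
U: inherits non-unit rules of {S, U} → SSj | SUa | a | af | jEa.

S -> a | SSj | jEa; E -> a | af | jf | SSj | SUa | jEa; U -> a | af | SSj | SUa | jEa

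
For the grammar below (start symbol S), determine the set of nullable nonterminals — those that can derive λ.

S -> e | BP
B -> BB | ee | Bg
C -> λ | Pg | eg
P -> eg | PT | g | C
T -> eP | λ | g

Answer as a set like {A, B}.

{C, P, T}

Directly nullable (have an ε-rule): {C, T}.
P is nullable via P -> C (every symbol on the right is already known nullable).
Not nullable: B, S — each has a terminal in every rule's right-hand side or depends on a non-nullable symbol.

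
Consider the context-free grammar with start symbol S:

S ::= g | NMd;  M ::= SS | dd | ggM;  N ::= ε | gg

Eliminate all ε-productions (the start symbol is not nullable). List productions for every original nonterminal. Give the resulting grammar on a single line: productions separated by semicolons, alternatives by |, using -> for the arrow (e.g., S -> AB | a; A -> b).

S -> g | Md | NMd; M -> SS | dd | ggM; N -> gg

Nullable set: {N}.
S -> NMd: N nullable, giving Md | NMd.
Drop N -> ε.
Unchanged (no nullable symbols): S -> g; M -> SS; M -> dd; M -> ggM; N -> gg.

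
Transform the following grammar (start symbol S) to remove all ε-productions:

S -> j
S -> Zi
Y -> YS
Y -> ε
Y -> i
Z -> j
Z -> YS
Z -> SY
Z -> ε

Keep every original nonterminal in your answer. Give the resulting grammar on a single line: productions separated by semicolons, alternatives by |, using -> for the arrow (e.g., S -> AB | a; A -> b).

Nullable set: {Y, Z}.
S -> Zi: Z nullable, giving Zi | i.
Drop Y -> ε.
Y -> YS: Y nullable, giving S | YS.
Drop Z -> ε.
Z -> SY: Y nullable, giving S | SY.
Z -> YS: Y nullable, giving S | YS.
Unchanged (no nullable symbols): S -> j; Y -> i; Z -> j.

S -> i | j | Zi; Y -> S | i | YS; Z -> S | j | SY | YS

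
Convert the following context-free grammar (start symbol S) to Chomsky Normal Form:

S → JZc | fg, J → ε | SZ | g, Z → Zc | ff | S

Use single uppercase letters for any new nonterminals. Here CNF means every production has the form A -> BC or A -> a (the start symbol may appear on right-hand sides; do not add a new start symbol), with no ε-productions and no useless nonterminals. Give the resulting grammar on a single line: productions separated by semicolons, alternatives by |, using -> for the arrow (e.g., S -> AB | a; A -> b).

Nullable: {J}; after ε-elimination: S -> Zc | fg | JZc; J -> g | SZ; Z -> S | Zc | ff.
After unit-elimination: S -> Zc | fg | JZc; J -> g | SZ; Z -> Zc | ff | fg | JZc.
TERM: introduce A -> c, B -> f, C -> g and substitute in every rule of length ≥2.
BIN: S -> JZA becomes S -> JD, D -> ZA; Z -> JZA becomes Z -> JE, E -> ZA.

S -> BC | JD | ZA; A -> c; B -> f; C -> g; D -> ZA; E -> ZA; J -> g | SZ; Z -> BB | BC | JE | ZA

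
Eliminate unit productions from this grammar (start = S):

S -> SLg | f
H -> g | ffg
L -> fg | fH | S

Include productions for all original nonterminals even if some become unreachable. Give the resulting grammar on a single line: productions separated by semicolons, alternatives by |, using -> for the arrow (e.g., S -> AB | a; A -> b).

Unit productions: L->S.
Unit pairs (A ⇒* B via units): (L,S).
S: inherits non-unit rules of {S} → SLg | f.
H: inherits non-unit rules of {H} → ffg | g.
L: inherits non-unit rules of {L, S} → SLg | f | fH | fg.

S -> f | SLg; H -> g | ffg; L -> f | fH | fg | SLg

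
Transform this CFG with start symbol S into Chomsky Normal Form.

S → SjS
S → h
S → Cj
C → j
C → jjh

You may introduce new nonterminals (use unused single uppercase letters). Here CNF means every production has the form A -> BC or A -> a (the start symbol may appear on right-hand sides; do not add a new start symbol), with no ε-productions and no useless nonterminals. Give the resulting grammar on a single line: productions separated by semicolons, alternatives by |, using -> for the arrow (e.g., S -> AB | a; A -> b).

S -> h | CA | SE; A -> j; B -> h; C -> j | AD; D -> AB; E -> AS

No ε-productions.
No unit productions to eliminate.
TERM: introduce B -> h, A -> j and substitute in every rule of length ≥2.
BIN: C -> AAB becomes C -> AD, D -> AB; S -> SAS becomes S -> SE, E -> AS.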